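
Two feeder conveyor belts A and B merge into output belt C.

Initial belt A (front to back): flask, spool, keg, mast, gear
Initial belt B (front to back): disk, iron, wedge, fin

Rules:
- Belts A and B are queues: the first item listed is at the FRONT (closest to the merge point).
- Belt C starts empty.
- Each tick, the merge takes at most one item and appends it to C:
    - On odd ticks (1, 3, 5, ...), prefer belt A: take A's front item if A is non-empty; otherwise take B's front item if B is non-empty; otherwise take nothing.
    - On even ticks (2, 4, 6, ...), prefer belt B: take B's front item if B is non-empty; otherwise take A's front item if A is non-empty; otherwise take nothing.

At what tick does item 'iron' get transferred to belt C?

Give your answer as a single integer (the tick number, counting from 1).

Tick 1: prefer A, take flask from A; A=[spool,keg,mast,gear] B=[disk,iron,wedge,fin] C=[flask]
Tick 2: prefer B, take disk from B; A=[spool,keg,mast,gear] B=[iron,wedge,fin] C=[flask,disk]
Tick 3: prefer A, take spool from A; A=[keg,mast,gear] B=[iron,wedge,fin] C=[flask,disk,spool]
Tick 4: prefer B, take iron from B; A=[keg,mast,gear] B=[wedge,fin] C=[flask,disk,spool,iron]

Answer: 4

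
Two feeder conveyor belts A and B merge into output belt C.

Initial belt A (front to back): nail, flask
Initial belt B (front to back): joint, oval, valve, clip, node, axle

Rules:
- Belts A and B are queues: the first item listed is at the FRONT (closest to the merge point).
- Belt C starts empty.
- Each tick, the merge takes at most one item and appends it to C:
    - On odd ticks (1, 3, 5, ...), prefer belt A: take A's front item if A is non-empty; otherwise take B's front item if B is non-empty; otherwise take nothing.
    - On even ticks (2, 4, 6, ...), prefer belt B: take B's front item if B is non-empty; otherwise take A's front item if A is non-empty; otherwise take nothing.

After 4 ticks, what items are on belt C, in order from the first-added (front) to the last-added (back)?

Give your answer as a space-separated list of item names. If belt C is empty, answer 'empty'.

Tick 1: prefer A, take nail from A; A=[flask] B=[joint,oval,valve,clip,node,axle] C=[nail]
Tick 2: prefer B, take joint from B; A=[flask] B=[oval,valve,clip,node,axle] C=[nail,joint]
Tick 3: prefer A, take flask from A; A=[-] B=[oval,valve,clip,node,axle] C=[nail,joint,flask]
Tick 4: prefer B, take oval from B; A=[-] B=[valve,clip,node,axle] C=[nail,joint,flask,oval]

Answer: nail joint flask oval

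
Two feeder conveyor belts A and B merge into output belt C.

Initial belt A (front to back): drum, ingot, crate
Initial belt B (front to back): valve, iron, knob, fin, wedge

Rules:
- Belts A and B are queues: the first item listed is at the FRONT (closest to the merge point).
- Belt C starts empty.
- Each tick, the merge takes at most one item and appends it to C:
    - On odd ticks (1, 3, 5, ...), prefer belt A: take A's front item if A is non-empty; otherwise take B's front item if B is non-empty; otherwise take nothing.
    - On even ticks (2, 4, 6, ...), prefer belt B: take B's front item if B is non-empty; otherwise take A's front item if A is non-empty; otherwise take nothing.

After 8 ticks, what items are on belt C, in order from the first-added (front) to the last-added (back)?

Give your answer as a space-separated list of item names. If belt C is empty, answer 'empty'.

Answer: drum valve ingot iron crate knob fin wedge

Derivation:
Tick 1: prefer A, take drum from A; A=[ingot,crate] B=[valve,iron,knob,fin,wedge] C=[drum]
Tick 2: prefer B, take valve from B; A=[ingot,crate] B=[iron,knob,fin,wedge] C=[drum,valve]
Tick 3: prefer A, take ingot from A; A=[crate] B=[iron,knob,fin,wedge] C=[drum,valve,ingot]
Tick 4: prefer B, take iron from B; A=[crate] B=[knob,fin,wedge] C=[drum,valve,ingot,iron]
Tick 5: prefer A, take crate from A; A=[-] B=[knob,fin,wedge] C=[drum,valve,ingot,iron,crate]
Tick 6: prefer B, take knob from B; A=[-] B=[fin,wedge] C=[drum,valve,ingot,iron,crate,knob]
Tick 7: prefer A, take fin from B; A=[-] B=[wedge] C=[drum,valve,ingot,iron,crate,knob,fin]
Tick 8: prefer B, take wedge from B; A=[-] B=[-] C=[drum,valve,ingot,iron,crate,knob,fin,wedge]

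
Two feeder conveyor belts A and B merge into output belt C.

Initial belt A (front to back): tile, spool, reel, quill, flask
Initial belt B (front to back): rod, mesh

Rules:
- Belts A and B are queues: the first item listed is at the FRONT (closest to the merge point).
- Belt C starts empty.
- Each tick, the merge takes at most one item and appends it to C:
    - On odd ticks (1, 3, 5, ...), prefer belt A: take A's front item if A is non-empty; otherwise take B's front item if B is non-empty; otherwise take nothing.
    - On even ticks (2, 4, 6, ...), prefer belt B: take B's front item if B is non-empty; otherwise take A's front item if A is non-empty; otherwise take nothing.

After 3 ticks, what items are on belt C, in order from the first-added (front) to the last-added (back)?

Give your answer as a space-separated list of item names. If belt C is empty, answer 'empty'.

Answer: tile rod spool

Derivation:
Tick 1: prefer A, take tile from A; A=[spool,reel,quill,flask] B=[rod,mesh] C=[tile]
Tick 2: prefer B, take rod from B; A=[spool,reel,quill,flask] B=[mesh] C=[tile,rod]
Tick 3: prefer A, take spool from A; A=[reel,quill,flask] B=[mesh] C=[tile,rod,spool]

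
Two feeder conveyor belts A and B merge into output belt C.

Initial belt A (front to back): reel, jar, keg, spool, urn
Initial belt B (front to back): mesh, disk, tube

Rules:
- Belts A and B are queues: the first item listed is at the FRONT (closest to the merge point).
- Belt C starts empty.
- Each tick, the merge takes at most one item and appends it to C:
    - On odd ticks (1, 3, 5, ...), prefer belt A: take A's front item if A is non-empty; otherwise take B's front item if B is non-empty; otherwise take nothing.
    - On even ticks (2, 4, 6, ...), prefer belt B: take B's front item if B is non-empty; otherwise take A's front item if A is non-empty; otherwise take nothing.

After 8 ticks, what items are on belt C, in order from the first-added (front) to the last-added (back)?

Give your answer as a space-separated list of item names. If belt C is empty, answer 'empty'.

Answer: reel mesh jar disk keg tube spool urn

Derivation:
Tick 1: prefer A, take reel from A; A=[jar,keg,spool,urn] B=[mesh,disk,tube] C=[reel]
Tick 2: prefer B, take mesh from B; A=[jar,keg,spool,urn] B=[disk,tube] C=[reel,mesh]
Tick 3: prefer A, take jar from A; A=[keg,spool,urn] B=[disk,tube] C=[reel,mesh,jar]
Tick 4: prefer B, take disk from B; A=[keg,spool,urn] B=[tube] C=[reel,mesh,jar,disk]
Tick 5: prefer A, take keg from A; A=[spool,urn] B=[tube] C=[reel,mesh,jar,disk,keg]
Tick 6: prefer B, take tube from B; A=[spool,urn] B=[-] C=[reel,mesh,jar,disk,keg,tube]
Tick 7: prefer A, take spool from A; A=[urn] B=[-] C=[reel,mesh,jar,disk,keg,tube,spool]
Tick 8: prefer B, take urn from A; A=[-] B=[-] C=[reel,mesh,jar,disk,keg,tube,spool,urn]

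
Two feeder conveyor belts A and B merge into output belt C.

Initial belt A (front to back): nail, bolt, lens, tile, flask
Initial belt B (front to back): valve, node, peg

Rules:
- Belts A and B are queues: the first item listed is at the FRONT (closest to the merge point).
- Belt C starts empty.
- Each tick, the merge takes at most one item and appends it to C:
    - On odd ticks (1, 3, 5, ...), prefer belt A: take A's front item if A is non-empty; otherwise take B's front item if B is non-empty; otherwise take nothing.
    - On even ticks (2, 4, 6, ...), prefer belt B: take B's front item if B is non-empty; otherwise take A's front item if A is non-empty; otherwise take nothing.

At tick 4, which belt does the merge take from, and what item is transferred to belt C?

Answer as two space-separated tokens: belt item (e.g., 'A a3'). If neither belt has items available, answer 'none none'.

Answer: B node

Derivation:
Tick 1: prefer A, take nail from A; A=[bolt,lens,tile,flask] B=[valve,node,peg] C=[nail]
Tick 2: prefer B, take valve from B; A=[bolt,lens,tile,flask] B=[node,peg] C=[nail,valve]
Tick 3: prefer A, take bolt from A; A=[lens,tile,flask] B=[node,peg] C=[nail,valve,bolt]
Tick 4: prefer B, take node from B; A=[lens,tile,flask] B=[peg] C=[nail,valve,bolt,node]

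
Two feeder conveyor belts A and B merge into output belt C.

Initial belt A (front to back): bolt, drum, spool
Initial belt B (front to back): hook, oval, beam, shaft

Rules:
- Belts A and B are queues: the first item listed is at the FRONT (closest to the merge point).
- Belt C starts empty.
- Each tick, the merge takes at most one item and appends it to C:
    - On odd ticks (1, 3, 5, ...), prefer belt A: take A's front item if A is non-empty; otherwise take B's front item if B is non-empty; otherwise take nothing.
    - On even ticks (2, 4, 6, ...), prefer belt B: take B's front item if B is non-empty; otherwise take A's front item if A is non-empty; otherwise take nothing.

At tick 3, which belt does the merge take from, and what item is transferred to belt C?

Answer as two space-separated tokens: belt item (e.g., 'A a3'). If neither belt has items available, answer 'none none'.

Tick 1: prefer A, take bolt from A; A=[drum,spool] B=[hook,oval,beam,shaft] C=[bolt]
Tick 2: prefer B, take hook from B; A=[drum,spool] B=[oval,beam,shaft] C=[bolt,hook]
Tick 3: prefer A, take drum from A; A=[spool] B=[oval,beam,shaft] C=[bolt,hook,drum]

Answer: A drum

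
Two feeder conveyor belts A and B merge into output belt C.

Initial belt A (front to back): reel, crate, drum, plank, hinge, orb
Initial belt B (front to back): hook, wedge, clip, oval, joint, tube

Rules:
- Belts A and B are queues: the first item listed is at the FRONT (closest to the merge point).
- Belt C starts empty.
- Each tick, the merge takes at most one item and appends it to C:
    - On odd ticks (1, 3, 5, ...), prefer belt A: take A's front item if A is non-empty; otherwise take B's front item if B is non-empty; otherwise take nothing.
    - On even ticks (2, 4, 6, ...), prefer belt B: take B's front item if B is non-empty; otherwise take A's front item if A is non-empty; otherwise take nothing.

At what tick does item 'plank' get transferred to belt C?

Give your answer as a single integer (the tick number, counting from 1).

Tick 1: prefer A, take reel from A; A=[crate,drum,plank,hinge,orb] B=[hook,wedge,clip,oval,joint,tube] C=[reel]
Tick 2: prefer B, take hook from B; A=[crate,drum,plank,hinge,orb] B=[wedge,clip,oval,joint,tube] C=[reel,hook]
Tick 3: prefer A, take crate from A; A=[drum,plank,hinge,orb] B=[wedge,clip,oval,joint,tube] C=[reel,hook,crate]
Tick 4: prefer B, take wedge from B; A=[drum,plank,hinge,orb] B=[clip,oval,joint,tube] C=[reel,hook,crate,wedge]
Tick 5: prefer A, take drum from A; A=[plank,hinge,orb] B=[clip,oval,joint,tube] C=[reel,hook,crate,wedge,drum]
Tick 6: prefer B, take clip from B; A=[plank,hinge,orb] B=[oval,joint,tube] C=[reel,hook,crate,wedge,drum,clip]
Tick 7: prefer A, take plank from A; A=[hinge,orb] B=[oval,joint,tube] C=[reel,hook,crate,wedge,drum,clip,plank]

Answer: 7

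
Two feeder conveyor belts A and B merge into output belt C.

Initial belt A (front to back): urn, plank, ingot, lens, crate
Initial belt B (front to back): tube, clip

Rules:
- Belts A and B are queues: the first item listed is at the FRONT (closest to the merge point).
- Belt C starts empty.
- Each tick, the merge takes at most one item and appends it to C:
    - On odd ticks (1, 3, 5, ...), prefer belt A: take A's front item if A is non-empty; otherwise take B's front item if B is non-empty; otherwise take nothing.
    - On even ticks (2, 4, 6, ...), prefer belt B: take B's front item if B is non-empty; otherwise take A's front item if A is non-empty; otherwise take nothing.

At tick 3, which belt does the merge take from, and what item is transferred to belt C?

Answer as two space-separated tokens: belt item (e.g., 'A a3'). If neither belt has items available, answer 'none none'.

Tick 1: prefer A, take urn from A; A=[plank,ingot,lens,crate] B=[tube,clip] C=[urn]
Tick 2: prefer B, take tube from B; A=[plank,ingot,lens,crate] B=[clip] C=[urn,tube]
Tick 3: prefer A, take plank from A; A=[ingot,lens,crate] B=[clip] C=[urn,tube,plank]

Answer: A plank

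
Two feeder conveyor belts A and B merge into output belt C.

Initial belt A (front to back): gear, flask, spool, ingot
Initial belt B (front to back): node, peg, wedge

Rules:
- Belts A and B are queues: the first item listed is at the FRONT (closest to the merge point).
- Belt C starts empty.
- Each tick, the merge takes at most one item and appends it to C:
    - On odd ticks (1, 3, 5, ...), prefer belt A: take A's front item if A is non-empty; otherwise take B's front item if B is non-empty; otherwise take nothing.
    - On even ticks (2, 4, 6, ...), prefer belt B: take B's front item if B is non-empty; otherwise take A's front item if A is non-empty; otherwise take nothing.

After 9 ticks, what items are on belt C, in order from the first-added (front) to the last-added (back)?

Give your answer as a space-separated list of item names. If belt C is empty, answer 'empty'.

Tick 1: prefer A, take gear from A; A=[flask,spool,ingot] B=[node,peg,wedge] C=[gear]
Tick 2: prefer B, take node from B; A=[flask,spool,ingot] B=[peg,wedge] C=[gear,node]
Tick 3: prefer A, take flask from A; A=[spool,ingot] B=[peg,wedge] C=[gear,node,flask]
Tick 4: prefer B, take peg from B; A=[spool,ingot] B=[wedge] C=[gear,node,flask,peg]
Tick 5: prefer A, take spool from A; A=[ingot] B=[wedge] C=[gear,node,flask,peg,spool]
Tick 6: prefer B, take wedge from B; A=[ingot] B=[-] C=[gear,node,flask,peg,spool,wedge]
Tick 7: prefer A, take ingot from A; A=[-] B=[-] C=[gear,node,flask,peg,spool,wedge,ingot]
Tick 8: prefer B, both empty, nothing taken; A=[-] B=[-] C=[gear,node,flask,peg,spool,wedge,ingot]
Tick 9: prefer A, both empty, nothing taken; A=[-] B=[-] C=[gear,node,flask,peg,spool,wedge,ingot]

Answer: gear node flask peg spool wedge ingot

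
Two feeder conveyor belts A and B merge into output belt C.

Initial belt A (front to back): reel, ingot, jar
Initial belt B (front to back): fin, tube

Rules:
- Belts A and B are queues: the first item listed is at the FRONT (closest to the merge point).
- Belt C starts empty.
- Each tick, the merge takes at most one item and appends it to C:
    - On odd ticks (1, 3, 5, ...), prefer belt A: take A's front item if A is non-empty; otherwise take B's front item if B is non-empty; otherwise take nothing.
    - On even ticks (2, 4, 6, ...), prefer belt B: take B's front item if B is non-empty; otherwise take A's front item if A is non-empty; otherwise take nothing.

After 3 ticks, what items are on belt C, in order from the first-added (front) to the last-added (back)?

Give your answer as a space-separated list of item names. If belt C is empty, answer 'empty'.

Answer: reel fin ingot

Derivation:
Tick 1: prefer A, take reel from A; A=[ingot,jar] B=[fin,tube] C=[reel]
Tick 2: prefer B, take fin from B; A=[ingot,jar] B=[tube] C=[reel,fin]
Tick 3: prefer A, take ingot from A; A=[jar] B=[tube] C=[reel,fin,ingot]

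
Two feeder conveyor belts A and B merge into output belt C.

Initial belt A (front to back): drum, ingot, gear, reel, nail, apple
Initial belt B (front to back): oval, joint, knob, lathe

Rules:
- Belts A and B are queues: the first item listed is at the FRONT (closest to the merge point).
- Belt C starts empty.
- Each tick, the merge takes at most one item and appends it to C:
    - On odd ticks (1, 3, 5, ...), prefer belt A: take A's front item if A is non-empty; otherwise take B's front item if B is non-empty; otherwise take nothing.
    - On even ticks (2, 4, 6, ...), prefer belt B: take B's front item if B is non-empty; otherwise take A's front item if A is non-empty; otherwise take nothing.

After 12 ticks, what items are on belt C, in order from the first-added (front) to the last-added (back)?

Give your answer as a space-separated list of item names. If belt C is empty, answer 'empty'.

Answer: drum oval ingot joint gear knob reel lathe nail apple

Derivation:
Tick 1: prefer A, take drum from A; A=[ingot,gear,reel,nail,apple] B=[oval,joint,knob,lathe] C=[drum]
Tick 2: prefer B, take oval from B; A=[ingot,gear,reel,nail,apple] B=[joint,knob,lathe] C=[drum,oval]
Tick 3: prefer A, take ingot from A; A=[gear,reel,nail,apple] B=[joint,knob,lathe] C=[drum,oval,ingot]
Tick 4: prefer B, take joint from B; A=[gear,reel,nail,apple] B=[knob,lathe] C=[drum,oval,ingot,joint]
Tick 5: prefer A, take gear from A; A=[reel,nail,apple] B=[knob,lathe] C=[drum,oval,ingot,joint,gear]
Tick 6: prefer B, take knob from B; A=[reel,nail,apple] B=[lathe] C=[drum,oval,ingot,joint,gear,knob]
Tick 7: prefer A, take reel from A; A=[nail,apple] B=[lathe] C=[drum,oval,ingot,joint,gear,knob,reel]
Tick 8: prefer B, take lathe from B; A=[nail,apple] B=[-] C=[drum,oval,ingot,joint,gear,knob,reel,lathe]
Tick 9: prefer A, take nail from A; A=[apple] B=[-] C=[drum,oval,ingot,joint,gear,knob,reel,lathe,nail]
Tick 10: prefer B, take apple from A; A=[-] B=[-] C=[drum,oval,ingot,joint,gear,knob,reel,lathe,nail,apple]
Tick 11: prefer A, both empty, nothing taken; A=[-] B=[-] C=[drum,oval,ingot,joint,gear,knob,reel,lathe,nail,apple]
Tick 12: prefer B, both empty, nothing taken; A=[-] B=[-] C=[drum,oval,ingot,joint,gear,knob,reel,lathe,nail,apple]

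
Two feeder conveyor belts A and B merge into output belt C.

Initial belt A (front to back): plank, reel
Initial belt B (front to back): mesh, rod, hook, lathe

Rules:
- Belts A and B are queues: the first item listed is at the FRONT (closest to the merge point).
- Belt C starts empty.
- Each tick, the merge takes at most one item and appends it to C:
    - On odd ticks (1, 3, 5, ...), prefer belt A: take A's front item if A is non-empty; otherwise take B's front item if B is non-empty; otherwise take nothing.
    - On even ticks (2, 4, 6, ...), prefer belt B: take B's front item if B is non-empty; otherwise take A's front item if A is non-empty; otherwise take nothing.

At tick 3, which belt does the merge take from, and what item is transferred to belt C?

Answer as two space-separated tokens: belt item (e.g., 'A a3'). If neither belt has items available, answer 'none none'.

Tick 1: prefer A, take plank from A; A=[reel] B=[mesh,rod,hook,lathe] C=[plank]
Tick 2: prefer B, take mesh from B; A=[reel] B=[rod,hook,lathe] C=[plank,mesh]
Tick 3: prefer A, take reel from A; A=[-] B=[rod,hook,lathe] C=[plank,mesh,reel]

Answer: A reel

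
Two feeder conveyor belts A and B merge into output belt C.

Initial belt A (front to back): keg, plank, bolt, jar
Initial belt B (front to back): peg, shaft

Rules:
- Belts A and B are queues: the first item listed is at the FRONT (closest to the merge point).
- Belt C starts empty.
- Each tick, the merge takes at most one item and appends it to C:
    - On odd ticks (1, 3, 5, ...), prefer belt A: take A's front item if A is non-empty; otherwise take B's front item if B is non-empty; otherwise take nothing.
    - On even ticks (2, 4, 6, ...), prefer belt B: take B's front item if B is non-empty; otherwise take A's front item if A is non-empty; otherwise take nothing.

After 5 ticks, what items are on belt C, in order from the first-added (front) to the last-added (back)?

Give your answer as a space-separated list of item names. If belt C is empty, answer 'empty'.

Answer: keg peg plank shaft bolt

Derivation:
Tick 1: prefer A, take keg from A; A=[plank,bolt,jar] B=[peg,shaft] C=[keg]
Tick 2: prefer B, take peg from B; A=[plank,bolt,jar] B=[shaft] C=[keg,peg]
Tick 3: prefer A, take plank from A; A=[bolt,jar] B=[shaft] C=[keg,peg,plank]
Tick 4: prefer B, take shaft from B; A=[bolt,jar] B=[-] C=[keg,peg,plank,shaft]
Tick 5: prefer A, take bolt from A; A=[jar] B=[-] C=[keg,peg,plank,shaft,bolt]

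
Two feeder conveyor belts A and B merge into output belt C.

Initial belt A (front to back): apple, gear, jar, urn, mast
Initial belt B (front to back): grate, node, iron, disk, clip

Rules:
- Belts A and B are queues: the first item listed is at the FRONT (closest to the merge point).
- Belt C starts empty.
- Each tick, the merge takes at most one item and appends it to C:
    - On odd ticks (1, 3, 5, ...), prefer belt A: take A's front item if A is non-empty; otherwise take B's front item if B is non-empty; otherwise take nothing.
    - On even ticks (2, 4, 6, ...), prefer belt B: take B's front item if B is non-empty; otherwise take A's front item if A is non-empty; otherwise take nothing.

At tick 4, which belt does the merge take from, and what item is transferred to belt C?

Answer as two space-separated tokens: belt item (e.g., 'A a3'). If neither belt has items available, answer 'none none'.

Tick 1: prefer A, take apple from A; A=[gear,jar,urn,mast] B=[grate,node,iron,disk,clip] C=[apple]
Tick 2: prefer B, take grate from B; A=[gear,jar,urn,mast] B=[node,iron,disk,clip] C=[apple,grate]
Tick 3: prefer A, take gear from A; A=[jar,urn,mast] B=[node,iron,disk,clip] C=[apple,grate,gear]
Tick 4: prefer B, take node from B; A=[jar,urn,mast] B=[iron,disk,clip] C=[apple,grate,gear,node]

Answer: B node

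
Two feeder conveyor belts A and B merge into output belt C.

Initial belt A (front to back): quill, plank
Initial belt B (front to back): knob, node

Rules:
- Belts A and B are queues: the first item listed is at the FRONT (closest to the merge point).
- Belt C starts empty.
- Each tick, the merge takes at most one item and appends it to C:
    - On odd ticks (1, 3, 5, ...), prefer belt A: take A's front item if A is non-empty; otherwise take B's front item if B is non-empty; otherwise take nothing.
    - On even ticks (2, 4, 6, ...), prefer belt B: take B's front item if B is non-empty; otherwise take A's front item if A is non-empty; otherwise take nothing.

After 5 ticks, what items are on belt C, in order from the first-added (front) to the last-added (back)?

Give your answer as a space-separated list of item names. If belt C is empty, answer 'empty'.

Tick 1: prefer A, take quill from A; A=[plank] B=[knob,node] C=[quill]
Tick 2: prefer B, take knob from B; A=[plank] B=[node] C=[quill,knob]
Tick 3: prefer A, take plank from A; A=[-] B=[node] C=[quill,knob,plank]
Tick 4: prefer B, take node from B; A=[-] B=[-] C=[quill,knob,plank,node]
Tick 5: prefer A, both empty, nothing taken; A=[-] B=[-] C=[quill,knob,plank,node]

Answer: quill knob plank node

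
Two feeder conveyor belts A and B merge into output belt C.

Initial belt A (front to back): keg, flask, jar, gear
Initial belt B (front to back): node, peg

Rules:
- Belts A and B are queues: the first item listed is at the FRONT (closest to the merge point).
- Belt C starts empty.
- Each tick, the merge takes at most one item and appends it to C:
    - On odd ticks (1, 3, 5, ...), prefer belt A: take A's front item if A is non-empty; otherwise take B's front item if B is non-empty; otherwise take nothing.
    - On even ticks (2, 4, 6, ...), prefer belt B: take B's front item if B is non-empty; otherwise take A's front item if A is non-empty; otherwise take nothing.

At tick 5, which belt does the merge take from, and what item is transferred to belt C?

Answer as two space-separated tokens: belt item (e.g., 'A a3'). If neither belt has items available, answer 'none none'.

Tick 1: prefer A, take keg from A; A=[flask,jar,gear] B=[node,peg] C=[keg]
Tick 2: prefer B, take node from B; A=[flask,jar,gear] B=[peg] C=[keg,node]
Tick 3: prefer A, take flask from A; A=[jar,gear] B=[peg] C=[keg,node,flask]
Tick 4: prefer B, take peg from B; A=[jar,gear] B=[-] C=[keg,node,flask,peg]
Tick 5: prefer A, take jar from A; A=[gear] B=[-] C=[keg,node,flask,peg,jar]

Answer: A jar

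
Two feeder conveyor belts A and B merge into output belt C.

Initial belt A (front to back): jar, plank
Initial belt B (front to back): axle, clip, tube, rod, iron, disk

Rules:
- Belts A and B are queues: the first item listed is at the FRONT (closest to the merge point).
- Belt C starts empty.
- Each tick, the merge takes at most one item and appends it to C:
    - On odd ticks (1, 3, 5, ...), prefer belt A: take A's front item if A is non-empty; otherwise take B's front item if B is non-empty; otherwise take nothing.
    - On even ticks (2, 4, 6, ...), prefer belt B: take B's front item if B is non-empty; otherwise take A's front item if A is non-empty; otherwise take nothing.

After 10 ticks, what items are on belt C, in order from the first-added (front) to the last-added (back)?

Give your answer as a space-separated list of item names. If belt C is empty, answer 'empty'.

Tick 1: prefer A, take jar from A; A=[plank] B=[axle,clip,tube,rod,iron,disk] C=[jar]
Tick 2: prefer B, take axle from B; A=[plank] B=[clip,tube,rod,iron,disk] C=[jar,axle]
Tick 3: prefer A, take plank from A; A=[-] B=[clip,tube,rod,iron,disk] C=[jar,axle,plank]
Tick 4: prefer B, take clip from B; A=[-] B=[tube,rod,iron,disk] C=[jar,axle,plank,clip]
Tick 5: prefer A, take tube from B; A=[-] B=[rod,iron,disk] C=[jar,axle,plank,clip,tube]
Tick 6: prefer B, take rod from B; A=[-] B=[iron,disk] C=[jar,axle,plank,clip,tube,rod]
Tick 7: prefer A, take iron from B; A=[-] B=[disk] C=[jar,axle,plank,clip,tube,rod,iron]
Tick 8: prefer B, take disk from B; A=[-] B=[-] C=[jar,axle,plank,clip,tube,rod,iron,disk]
Tick 9: prefer A, both empty, nothing taken; A=[-] B=[-] C=[jar,axle,plank,clip,tube,rod,iron,disk]
Tick 10: prefer B, both empty, nothing taken; A=[-] B=[-] C=[jar,axle,plank,clip,tube,rod,iron,disk]

Answer: jar axle plank clip tube rod iron disk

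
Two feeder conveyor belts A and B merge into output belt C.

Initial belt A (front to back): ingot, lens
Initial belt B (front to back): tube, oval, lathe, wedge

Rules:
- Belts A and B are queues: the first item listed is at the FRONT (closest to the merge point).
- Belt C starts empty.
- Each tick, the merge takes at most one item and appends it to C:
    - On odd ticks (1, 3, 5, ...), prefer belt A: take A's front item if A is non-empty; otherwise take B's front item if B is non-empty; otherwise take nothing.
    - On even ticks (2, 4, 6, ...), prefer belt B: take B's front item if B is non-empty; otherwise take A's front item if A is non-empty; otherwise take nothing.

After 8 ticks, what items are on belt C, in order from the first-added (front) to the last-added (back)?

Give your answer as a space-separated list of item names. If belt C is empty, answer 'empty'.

Tick 1: prefer A, take ingot from A; A=[lens] B=[tube,oval,lathe,wedge] C=[ingot]
Tick 2: prefer B, take tube from B; A=[lens] B=[oval,lathe,wedge] C=[ingot,tube]
Tick 3: prefer A, take lens from A; A=[-] B=[oval,lathe,wedge] C=[ingot,tube,lens]
Tick 4: prefer B, take oval from B; A=[-] B=[lathe,wedge] C=[ingot,tube,lens,oval]
Tick 5: prefer A, take lathe from B; A=[-] B=[wedge] C=[ingot,tube,lens,oval,lathe]
Tick 6: prefer B, take wedge from B; A=[-] B=[-] C=[ingot,tube,lens,oval,lathe,wedge]
Tick 7: prefer A, both empty, nothing taken; A=[-] B=[-] C=[ingot,tube,lens,oval,lathe,wedge]
Tick 8: prefer B, both empty, nothing taken; A=[-] B=[-] C=[ingot,tube,lens,oval,lathe,wedge]

Answer: ingot tube lens oval lathe wedge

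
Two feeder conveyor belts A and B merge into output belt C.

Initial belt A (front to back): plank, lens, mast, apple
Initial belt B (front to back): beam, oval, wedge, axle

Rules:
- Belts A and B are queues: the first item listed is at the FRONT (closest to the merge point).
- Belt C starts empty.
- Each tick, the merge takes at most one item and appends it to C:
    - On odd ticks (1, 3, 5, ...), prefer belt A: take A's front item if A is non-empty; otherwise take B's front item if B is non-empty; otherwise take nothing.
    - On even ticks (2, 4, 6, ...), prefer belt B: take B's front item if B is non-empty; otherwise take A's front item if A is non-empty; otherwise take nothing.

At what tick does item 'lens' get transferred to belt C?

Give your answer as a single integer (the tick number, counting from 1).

Answer: 3

Derivation:
Tick 1: prefer A, take plank from A; A=[lens,mast,apple] B=[beam,oval,wedge,axle] C=[plank]
Tick 2: prefer B, take beam from B; A=[lens,mast,apple] B=[oval,wedge,axle] C=[plank,beam]
Tick 3: prefer A, take lens from A; A=[mast,apple] B=[oval,wedge,axle] C=[plank,beam,lens]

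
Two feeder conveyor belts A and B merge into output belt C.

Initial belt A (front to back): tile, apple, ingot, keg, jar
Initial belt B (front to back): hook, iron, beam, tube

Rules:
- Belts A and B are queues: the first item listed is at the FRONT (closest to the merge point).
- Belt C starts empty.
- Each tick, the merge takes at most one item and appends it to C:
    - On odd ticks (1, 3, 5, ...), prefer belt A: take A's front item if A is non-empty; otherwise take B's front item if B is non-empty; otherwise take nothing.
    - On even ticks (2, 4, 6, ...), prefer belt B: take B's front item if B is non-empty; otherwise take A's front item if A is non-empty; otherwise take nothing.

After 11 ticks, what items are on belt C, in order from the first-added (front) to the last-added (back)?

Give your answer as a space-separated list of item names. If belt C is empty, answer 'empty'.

Tick 1: prefer A, take tile from A; A=[apple,ingot,keg,jar] B=[hook,iron,beam,tube] C=[tile]
Tick 2: prefer B, take hook from B; A=[apple,ingot,keg,jar] B=[iron,beam,tube] C=[tile,hook]
Tick 3: prefer A, take apple from A; A=[ingot,keg,jar] B=[iron,beam,tube] C=[tile,hook,apple]
Tick 4: prefer B, take iron from B; A=[ingot,keg,jar] B=[beam,tube] C=[tile,hook,apple,iron]
Tick 5: prefer A, take ingot from A; A=[keg,jar] B=[beam,tube] C=[tile,hook,apple,iron,ingot]
Tick 6: prefer B, take beam from B; A=[keg,jar] B=[tube] C=[tile,hook,apple,iron,ingot,beam]
Tick 7: prefer A, take keg from A; A=[jar] B=[tube] C=[tile,hook,apple,iron,ingot,beam,keg]
Tick 8: prefer B, take tube from B; A=[jar] B=[-] C=[tile,hook,apple,iron,ingot,beam,keg,tube]
Tick 9: prefer A, take jar from A; A=[-] B=[-] C=[tile,hook,apple,iron,ingot,beam,keg,tube,jar]
Tick 10: prefer B, both empty, nothing taken; A=[-] B=[-] C=[tile,hook,apple,iron,ingot,beam,keg,tube,jar]
Tick 11: prefer A, both empty, nothing taken; A=[-] B=[-] C=[tile,hook,apple,iron,ingot,beam,keg,tube,jar]

Answer: tile hook apple iron ingot beam keg tube jar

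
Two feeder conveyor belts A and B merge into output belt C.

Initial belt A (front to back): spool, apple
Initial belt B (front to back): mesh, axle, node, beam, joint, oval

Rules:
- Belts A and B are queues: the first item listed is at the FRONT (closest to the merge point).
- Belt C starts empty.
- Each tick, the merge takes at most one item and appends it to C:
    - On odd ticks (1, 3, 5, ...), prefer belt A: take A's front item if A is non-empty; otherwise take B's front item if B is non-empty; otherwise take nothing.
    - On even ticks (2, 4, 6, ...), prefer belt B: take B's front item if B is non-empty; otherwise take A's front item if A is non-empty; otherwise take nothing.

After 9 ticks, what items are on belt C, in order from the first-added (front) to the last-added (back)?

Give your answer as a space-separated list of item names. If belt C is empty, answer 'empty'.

Answer: spool mesh apple axle node beam joint oval

Derivation:
Tick 1: prefer A, take spool from A; A=[apple] B=[mesh,axle,node,beam,joint,oval] C=[spool]
Tick 2: prefer B, take mesh from B; A=[apple] B=[axle,node,beam,joint,oval] C=[spool,mesh]
Tick 3: prefer A, take apple from A; A=[-] B=[axle,node,beam,joint,oval] C=[spool,mesh,apple]
Tick 4: prefer B, take axle from B; A=[-] B=[node,beam,joint,oval] C=[spool,mesh,apple,axle]
Tick 5: prefer A, take node from B; A=[-] B=[beam,joint,oval] C=[spool,mesh,apple,axle,node]
Tick 6: prefer B, take beam from B; A=[-] B=[joint,oval] C=[spool,mesh,apple,axle,node,beam]
Tick 7: prefer A, take joint from B; A=[-] B=[oval] C=[spool,mesh,apple,axle,node,beam,joint]
Tick 8: prefer B, take oval from B; A=[-] B=[-] C=[spool,mesh,apple,axle,node,beam,joint,oval]
Tick 9: prefer A, both empty, nothing taken; A=[-] B=[-] C=[spool,mesh,apple,axle,node,beam,joint,oval]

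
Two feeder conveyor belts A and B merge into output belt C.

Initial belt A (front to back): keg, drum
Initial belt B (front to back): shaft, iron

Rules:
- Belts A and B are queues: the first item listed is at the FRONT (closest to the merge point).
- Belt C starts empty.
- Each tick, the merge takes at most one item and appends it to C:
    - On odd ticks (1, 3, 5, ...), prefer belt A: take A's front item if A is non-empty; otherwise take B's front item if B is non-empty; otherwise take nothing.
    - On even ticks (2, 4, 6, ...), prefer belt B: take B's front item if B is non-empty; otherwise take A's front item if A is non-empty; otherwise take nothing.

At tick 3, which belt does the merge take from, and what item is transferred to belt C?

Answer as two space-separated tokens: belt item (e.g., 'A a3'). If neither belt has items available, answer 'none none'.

Tick 1: prefer A, take keg from A; A=[drum] B=[shaft,iron] C=[keg]
Tick 2: prefer B, take shaft from B; A=[drum] B=[iron] C=[keg,shaft]
Tick 3: prefer A, take drum from A; A=[-] B=[iron] C=[keg,shaft,drum]

Answer: A drum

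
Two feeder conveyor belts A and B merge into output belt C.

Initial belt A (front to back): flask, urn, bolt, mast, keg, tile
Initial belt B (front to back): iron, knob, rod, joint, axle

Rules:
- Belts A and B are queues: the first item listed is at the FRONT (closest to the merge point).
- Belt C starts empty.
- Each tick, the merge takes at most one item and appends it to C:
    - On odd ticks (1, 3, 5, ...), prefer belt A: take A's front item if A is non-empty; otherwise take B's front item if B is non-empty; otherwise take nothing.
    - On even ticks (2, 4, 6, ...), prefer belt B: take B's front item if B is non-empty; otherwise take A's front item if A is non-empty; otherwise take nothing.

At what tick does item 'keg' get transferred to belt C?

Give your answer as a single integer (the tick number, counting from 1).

Tick 1: prefer A, take flask from A; A=[urn,bolt,mast,keg,tile] B=[iron,knob,rod,joint,axle] C=[flask]
Tick 2: prefer B, take iron from B; A=[urn,bolt,mast,keg,tile] B=[knob,rod,joint,axle] C=[flask,iron]
Tick 3: prefer A, take urn from A; A=[bolt,mast,keg,tile] B=[knob,rod,joint,axle] C=[flask,iron,urn]
Tick 4: prefer B, take knob from B; A=[bolt,mast,keg,tile] B=[rod,joint,axle] C=[flask,iron,urn,knob]
Tick 5: prefer A, take bolt from A; A=[mast,keg,tile] B=[rod,joint,axle] C=[flask,iron,urn,knob,bolt]
Tick 6: prefer B, take rod from B; A=[mast,keg,tile] B=[joint,axle] C=[flask,iron,urn,knob,bolt,rod]
Tick 7: prefer A, take mast from A; A=[keg,tile] B=[joint,axle] C=[flask,iron,urn,knob,bolt,rod,mast]
Tick 8: prefer B, take joint from B; A=[keg,tile] B=[axle] C=[flask,iron,urn,knob,bolt,rod,mast,joint]
Tick 9: prefer A, take keg from A; A=[tile] B=[axle] C=[flask,iron,urn,knob,bolt,rod,mast,joint,keg]

Answer: 9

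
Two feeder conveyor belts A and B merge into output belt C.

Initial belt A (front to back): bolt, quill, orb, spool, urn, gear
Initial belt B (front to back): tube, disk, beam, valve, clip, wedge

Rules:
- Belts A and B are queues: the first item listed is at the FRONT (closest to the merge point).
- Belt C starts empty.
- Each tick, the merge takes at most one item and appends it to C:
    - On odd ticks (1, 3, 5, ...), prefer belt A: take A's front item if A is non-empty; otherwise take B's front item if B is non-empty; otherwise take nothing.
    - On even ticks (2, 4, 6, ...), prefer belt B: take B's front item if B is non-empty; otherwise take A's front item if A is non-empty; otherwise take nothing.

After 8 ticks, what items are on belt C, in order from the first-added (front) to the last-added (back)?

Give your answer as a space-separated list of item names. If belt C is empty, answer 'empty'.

Answer: bolt tube quill disk orb beam spool valve

Derivation:
Tick 1: prefer A, take bolt from A; A=[quill,orb,spool,urn,gear] B=[tube,disk,beam,valve,clip,wedge] C=[bolt]
Tick 2: prefer B, take tube from B; A=[quill,orb,spool,urn,gear] B=[disk,beam,valve,clip,wedge] C=[bolt,tube]
Tick 3: prefer A, take quill from A; A=[orb,spool,urn,gear] B=[disk,beam,valve,clip,wedge] C=[bolt,tube,quill]
Tick 4: prefer B, take disk from B; A=[orb,spool,urn,gear] B=[beam,valve,clip,wedge] C=[bolt,tube,quill,disk]
Tick 5: prefer A, take orb from A; A=[spool,urn,gear] B=[beam,valve,clip,wedge] C=[bolt,tube,quill,disk,orb]
Tick 6: prefer B, take beam from B; A=[spool,urn,gear] B=[valve,clip,wedge] C=[bolt,tube,quill,disk,orb,beam]
Tick 7: prefer A, take spool from A; A=[urn,gear] B=[valve,clip,wedge] C=[bolt,tube,quill,disk,orb,beam,spool]
Tick 8: prefer B, take valve from B; A=[urn,gear] B=[clip,wedge] C=[bolt,tube,quill,disk,orb,beam,spool,valve]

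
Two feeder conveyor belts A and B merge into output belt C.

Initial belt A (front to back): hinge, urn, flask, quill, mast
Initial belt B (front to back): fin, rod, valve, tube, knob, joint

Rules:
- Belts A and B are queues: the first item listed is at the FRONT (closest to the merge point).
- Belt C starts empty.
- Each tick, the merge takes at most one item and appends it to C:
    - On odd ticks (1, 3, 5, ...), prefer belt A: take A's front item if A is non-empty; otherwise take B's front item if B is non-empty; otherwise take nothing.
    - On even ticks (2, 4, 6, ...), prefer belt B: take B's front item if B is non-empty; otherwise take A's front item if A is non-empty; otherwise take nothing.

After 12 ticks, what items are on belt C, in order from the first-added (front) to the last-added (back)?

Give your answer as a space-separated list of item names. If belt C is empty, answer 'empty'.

Answer: hinge fin urn rod flask valve quill tube mast knob joint

Derivation:
Tick 1: prefer A, take hinge from A; A=[urn,flask,quill,mast] B=[fin,rod,valve,tube,knob,joint] C=[hinge]
Tick 2: prefer B, take fin from B; A=[urn,flask,quill,mast] B=[rod,valve,tube,knob,joint] C=[hinge,fin]
Tick 3: prefer A, take urn from A; A=[flask,quill,mast] B=[rod,valve,tube,knob,joint] C=[hinge,fin,urn]
Tick 4: prefer B, take rod from B; A=[flask,quill,mast] B=[valve,tube,knob,joint] C=[hinge,fin,urn,rod]
Tick 5: prefer A, take flask from A; A=[quill,mast] B=[valve,tube,knob,joint] C=[hinge,fin,urn,rod,flask]
Tick 6: prefer B, take valve from B; A=[quill,mast] B=[tube,knob,joint] C=[hinge,fin,urn,rod,flask,valve]
Tick 7: prefer A, take quill from A; A=[mast] B=[tube,knob,joint] C=[hinge,fin,urn,rod,flask,valve,quill]
Tick 8: prefer B, take tube from B; A=[mast] B=[knob,joint] C=[hinge,fin,urn,rod,flask,valve,quill,tube]
Tick 9: prefer A, take mast from A; A=[-] B=[knob,joint] C=[hinge,fin,urn,rod,flask,valve,quill,tube,mast]
Tick 10: prefer B, take knob from B; A=[-] B=[joint] C=[hinge,fin,urn,rod,flask,valve,quill,tube,mast,knob]
Tick 11: prefer A, take joint from B; A=[-] B=[-] C=[hinge,fin,urn,rod,flask,valve,quill,tube,mast,knob,joint]
Tick 12: prefer B, both empty, nothing taken; A=[-] B=[-] C=[hinge,fin,urn,rod,flask,valve,quill,tube,mast,knob,joint]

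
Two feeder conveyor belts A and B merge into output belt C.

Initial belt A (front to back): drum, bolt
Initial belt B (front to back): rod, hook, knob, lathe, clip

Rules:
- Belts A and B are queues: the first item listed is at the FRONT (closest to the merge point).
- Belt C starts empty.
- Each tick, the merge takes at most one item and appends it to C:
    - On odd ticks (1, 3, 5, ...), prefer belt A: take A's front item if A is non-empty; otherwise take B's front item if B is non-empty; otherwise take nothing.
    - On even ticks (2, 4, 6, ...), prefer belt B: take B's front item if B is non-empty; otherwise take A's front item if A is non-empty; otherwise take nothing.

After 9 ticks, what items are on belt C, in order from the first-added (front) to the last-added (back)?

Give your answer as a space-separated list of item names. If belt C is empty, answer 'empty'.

Answer: drum rod bolt hook knob lathe clip

Derivation:
Tick 1: prefer A, take drum from A; A=[bolt] B=[rod,hook,knob,lathe,clip] C=[drum]
Tick 2: prefer B, take rod from B; A=[bolt] B=[hook,knob,lathe,clip] C=[drum,rod]
Tick 3: prefer A, take bolt from A; A=[-] B=[hook,knob,lathe,clip] C=[drum,rod,bolt]
Tick 4: prefer B, take hook from B; A=[-] B=[knob,lathe,clip] C=[drum,rod,bolt,hook]
Tick 5: prefer A, take knob from B; A=[-] B=[lathe,clip] C=[drum,rod,bolt,hook,knob]
Tick 6: prefer B, take lathe from B; A=[-] B=[clip] C=[drum,rod,bolt,hook,knob,lathe]
Tick 7: prefer A, take clip from B; A=[-] B=[-] C=[drum,rod,bolt,hook,knob,lathe,clip]
Tick 8: prefer B, both empty, nothing taken; A=[-] B=[-] C=[drum,rod,bolt,hook,knob,lathe,clip]
Tick 9: prefer A, both empty, nothing taken; A=[-] B=[-] C=[drum,rod,bolt,hook,knob,lathe,clip]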